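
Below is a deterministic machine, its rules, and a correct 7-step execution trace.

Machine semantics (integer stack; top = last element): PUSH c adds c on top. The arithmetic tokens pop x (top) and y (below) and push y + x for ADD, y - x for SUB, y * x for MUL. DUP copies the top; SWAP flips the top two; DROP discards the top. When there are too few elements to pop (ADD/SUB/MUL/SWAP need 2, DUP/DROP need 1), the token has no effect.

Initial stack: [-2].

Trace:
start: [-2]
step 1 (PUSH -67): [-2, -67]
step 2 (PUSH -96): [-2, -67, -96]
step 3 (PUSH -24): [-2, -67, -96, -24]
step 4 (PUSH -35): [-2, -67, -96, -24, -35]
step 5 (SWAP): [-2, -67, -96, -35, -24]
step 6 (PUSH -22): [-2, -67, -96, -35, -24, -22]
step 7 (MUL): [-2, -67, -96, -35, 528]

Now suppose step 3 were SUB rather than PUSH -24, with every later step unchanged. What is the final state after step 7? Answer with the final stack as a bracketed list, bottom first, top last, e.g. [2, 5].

[-2, -35, -638]

(re-executing from step 3 with the substitution; state before step 3: [-2, -67, -96])
step 3 (SUB): [-2, 29]
step 4 (PUSH -35): [-2, 29, -35]
step 5 (SWAP): [-2, -35, 29]
step 6 (PUSH -22): [-2, -35, 29, -22]
step 7 (MUL): [-2, -35, -638]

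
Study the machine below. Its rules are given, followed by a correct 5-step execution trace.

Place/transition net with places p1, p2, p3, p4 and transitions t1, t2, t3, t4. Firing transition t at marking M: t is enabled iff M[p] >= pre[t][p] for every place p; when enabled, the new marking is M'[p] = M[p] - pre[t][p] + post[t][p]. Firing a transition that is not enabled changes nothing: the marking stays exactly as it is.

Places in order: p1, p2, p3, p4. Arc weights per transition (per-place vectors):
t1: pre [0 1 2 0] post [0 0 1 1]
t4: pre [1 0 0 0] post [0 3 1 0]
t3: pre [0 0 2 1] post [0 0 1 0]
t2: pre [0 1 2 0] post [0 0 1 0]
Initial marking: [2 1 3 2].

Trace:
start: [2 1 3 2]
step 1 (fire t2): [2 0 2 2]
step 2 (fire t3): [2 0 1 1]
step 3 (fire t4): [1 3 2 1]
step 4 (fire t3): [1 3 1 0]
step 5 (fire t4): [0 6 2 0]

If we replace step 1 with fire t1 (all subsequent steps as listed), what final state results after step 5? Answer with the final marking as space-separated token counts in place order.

0 6 2 1

(re-executing from step 1 with the substitution; state before step 1: [2 1 3 2])
step 1 (fire t1): [2 0 2 3]
step 2 (fire t3): [2 0 1 2]
step 3 (fire t4): [1 3 2 2]
step 4 (fire t3): [1 3 1 1]
step 5 (fire t4): [0 6 2 1]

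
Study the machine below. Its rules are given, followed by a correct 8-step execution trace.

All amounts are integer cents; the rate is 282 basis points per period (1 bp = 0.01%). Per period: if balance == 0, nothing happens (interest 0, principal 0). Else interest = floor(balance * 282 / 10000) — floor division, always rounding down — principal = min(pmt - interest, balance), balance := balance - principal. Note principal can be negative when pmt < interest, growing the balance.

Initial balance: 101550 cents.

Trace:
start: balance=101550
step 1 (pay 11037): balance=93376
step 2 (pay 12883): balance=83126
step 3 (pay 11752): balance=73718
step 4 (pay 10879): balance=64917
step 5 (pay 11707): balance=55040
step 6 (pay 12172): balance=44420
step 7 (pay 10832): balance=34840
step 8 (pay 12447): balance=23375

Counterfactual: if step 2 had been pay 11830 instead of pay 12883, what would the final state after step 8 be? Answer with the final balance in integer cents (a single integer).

24619

(re-executing from step 2 with the substitution; state before step 2: balance=93376)
step 2 (pay 11830): balance=84179
step 3 (pay 11752): balance=74800
step 4 (pay 10879): balance=66030
step 5 (pay 11707): balance=56185
step 6 (pay 12172): balance=45597
step 7 (pay 10832): balance=36050
step 8 (pay 12447): balance=24619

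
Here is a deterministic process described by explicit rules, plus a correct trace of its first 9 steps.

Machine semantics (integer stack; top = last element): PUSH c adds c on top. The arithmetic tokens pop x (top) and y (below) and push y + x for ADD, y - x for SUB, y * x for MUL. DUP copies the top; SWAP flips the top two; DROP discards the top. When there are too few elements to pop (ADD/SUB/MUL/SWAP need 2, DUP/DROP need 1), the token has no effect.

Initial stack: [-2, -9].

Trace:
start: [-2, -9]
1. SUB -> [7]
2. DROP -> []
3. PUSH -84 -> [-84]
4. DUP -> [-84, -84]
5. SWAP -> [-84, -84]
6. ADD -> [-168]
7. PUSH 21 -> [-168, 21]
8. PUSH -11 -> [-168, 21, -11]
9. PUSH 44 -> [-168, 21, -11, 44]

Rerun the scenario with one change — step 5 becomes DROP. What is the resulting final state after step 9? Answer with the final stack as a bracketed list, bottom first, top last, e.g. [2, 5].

[-84, 21, -11, 44]

(re-executing from step 5 with the substitution; state before step 5: [-84, -84])
5. DROP -> [-84]
6. ADD -> [-84]
7. PUSH 21 -> [-84, 21]
8. PUSH -11 -> [-84, 21, -11]
9. PUSH 44 -> [-84, 21, -11, 44]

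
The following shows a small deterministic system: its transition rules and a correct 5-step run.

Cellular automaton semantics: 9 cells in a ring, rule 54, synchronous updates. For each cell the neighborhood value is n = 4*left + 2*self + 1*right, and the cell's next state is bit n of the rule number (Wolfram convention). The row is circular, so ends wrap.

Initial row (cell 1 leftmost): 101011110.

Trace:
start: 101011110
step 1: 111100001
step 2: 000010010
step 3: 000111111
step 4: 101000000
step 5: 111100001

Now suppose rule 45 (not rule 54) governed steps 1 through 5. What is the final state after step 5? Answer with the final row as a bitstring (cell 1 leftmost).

(re-executing steps 1..5 under rule 45; state before step 1: 101011110)
step 1: 111110001
step 2: 000000101
step 3: 011110111
step 4: 110001100
step 5: 100101000

100101000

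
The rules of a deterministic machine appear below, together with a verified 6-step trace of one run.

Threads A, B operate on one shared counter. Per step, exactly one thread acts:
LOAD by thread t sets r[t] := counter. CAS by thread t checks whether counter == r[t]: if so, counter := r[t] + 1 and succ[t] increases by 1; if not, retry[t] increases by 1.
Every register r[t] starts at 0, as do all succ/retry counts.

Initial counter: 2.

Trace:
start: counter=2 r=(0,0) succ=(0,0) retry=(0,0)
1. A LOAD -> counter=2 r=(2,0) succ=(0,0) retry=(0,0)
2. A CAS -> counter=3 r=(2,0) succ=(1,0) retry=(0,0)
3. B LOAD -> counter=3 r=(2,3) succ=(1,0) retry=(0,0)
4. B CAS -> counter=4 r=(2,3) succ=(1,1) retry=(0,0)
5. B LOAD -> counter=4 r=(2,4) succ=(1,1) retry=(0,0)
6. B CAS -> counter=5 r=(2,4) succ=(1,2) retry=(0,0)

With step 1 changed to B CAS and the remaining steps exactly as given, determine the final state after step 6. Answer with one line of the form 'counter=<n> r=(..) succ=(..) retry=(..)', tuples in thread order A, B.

(re-executing from step 1 with the substitution; state before step 1: counter=2 r=(0,0) succ=(0,0) retry=(0,0))
1. B CAS -> counter=2 r=(0,0) succ=(0,0) retry=(0,1)
2. A CAS -> counter=2 r=(0,0) succ=(0,0) retry=(1,1)
3. B LOAD -> counter=2 r=(0,2) succ=(0,0) retry=(1,1)
4. B CAS -> counter=3 r=(0,2) succ=(0,1) retry=(1,1)
5. B LOAD -> counter=3 r=(0,3) succ=(0,1) retry=(1,1)
6. B CAS -> counter=4 r=(0,3) succ=(0,2) retry=(1,1)

counter=4 r=(0,3) succ=(0,2) retry=(1,1)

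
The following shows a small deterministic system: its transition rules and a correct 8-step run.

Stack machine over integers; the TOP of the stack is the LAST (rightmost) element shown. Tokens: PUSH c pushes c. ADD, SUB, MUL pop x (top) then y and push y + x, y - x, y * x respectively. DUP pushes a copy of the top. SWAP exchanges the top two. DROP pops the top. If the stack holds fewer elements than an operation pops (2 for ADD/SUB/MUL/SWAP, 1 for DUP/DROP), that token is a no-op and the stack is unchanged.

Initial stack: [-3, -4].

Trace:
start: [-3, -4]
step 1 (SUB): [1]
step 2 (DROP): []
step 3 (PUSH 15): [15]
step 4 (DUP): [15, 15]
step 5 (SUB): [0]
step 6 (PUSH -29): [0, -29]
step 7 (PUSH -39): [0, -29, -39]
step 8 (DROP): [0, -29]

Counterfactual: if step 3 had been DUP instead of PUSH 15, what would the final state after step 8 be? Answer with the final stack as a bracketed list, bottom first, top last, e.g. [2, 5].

[-29]

(re-executing from step 3 with the substitution; state before step 3: [])
step 3 (DUP): []
step 4 (DUP): []
step 5 (SUB): []
step 6 (PUSH -29): [-29]
step 7 (PUSH -39): [-29, -39]
step 8 (DROP): [-29]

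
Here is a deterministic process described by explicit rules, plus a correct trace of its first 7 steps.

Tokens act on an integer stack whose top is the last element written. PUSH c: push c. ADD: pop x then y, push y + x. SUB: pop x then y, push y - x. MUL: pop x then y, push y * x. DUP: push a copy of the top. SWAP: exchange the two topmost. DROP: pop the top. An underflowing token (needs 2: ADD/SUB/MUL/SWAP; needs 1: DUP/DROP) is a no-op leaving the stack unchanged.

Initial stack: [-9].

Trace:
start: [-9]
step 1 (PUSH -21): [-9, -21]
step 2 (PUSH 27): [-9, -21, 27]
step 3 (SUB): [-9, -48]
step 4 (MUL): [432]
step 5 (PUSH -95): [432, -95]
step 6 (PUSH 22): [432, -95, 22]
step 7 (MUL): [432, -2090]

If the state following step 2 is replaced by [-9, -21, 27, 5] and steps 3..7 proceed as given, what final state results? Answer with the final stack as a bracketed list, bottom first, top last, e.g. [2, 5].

[-9, -462, -2090]

state after step 2 := [-9, -21, 27, 5]
step 3 (SUB): [-9, -21, 22]
step 4 (MUL): [-9, -462]
step 5 (PUSH -95): [-9, -462, -95]
step 6 (PUSH 22): [-9, -462, -95, 22]
step 7 (MUL): [-9, -462, -2090]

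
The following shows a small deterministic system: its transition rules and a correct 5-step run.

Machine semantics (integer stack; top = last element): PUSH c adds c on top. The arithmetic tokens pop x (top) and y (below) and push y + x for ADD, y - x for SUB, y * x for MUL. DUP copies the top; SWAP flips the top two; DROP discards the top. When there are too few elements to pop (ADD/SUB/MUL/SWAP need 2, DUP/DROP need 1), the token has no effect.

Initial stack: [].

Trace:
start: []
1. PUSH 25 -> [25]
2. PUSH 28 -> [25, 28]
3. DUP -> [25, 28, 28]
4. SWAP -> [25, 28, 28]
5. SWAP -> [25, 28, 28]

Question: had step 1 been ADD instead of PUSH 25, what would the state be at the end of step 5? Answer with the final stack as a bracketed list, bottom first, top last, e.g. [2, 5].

[28, 28]

(re-executing from step 1 with the substitution; state before step 1: [])
1. ADD -> []
2. PUSH 28 -> [28]
3. DUP -> [28, 28]
4. SWAP -> [28, 28]
5. SWAP -> [28, 28]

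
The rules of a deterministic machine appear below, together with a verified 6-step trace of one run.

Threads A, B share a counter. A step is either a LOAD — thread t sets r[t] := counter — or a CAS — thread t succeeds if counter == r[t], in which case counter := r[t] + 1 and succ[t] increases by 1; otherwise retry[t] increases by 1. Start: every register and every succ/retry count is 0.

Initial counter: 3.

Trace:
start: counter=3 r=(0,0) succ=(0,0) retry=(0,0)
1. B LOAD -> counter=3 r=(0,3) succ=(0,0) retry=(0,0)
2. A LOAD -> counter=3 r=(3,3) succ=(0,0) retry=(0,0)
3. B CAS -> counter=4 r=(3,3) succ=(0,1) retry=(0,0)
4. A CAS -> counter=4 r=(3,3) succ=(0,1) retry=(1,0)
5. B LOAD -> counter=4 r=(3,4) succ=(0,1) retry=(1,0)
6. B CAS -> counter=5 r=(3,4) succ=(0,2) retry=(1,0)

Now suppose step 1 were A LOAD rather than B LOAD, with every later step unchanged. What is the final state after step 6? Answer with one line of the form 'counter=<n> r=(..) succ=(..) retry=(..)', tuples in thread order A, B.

(re-executing from step 1 with the substitution; state before step 1: counter=3 r=(0,0) succ=(0,0) retry=(0,0))
1. A LOAD -> counter=3 r=(3,0) succ=(0,0) retry=(0,0)
2. A LOAD -> counter=3 r=(3,0) succ=(0,0) retry=(0,0)
3. B CAS -> counter=3 r=(3,0) succ=(0,0) retry=(0,1)
4. A CAS -> counter=4 r=(3,0) succ=(1,0) retry=(0,1)
5. B LOAD -> counter=4 r=(3,4) succ=(1,0) retry=(0,1)
6. B CAS -> counter=5 r=(3,4) succ=(1,1) retry=(0,1)

counter=5 r=(3,4) succ=(1,1) retry=(0,1)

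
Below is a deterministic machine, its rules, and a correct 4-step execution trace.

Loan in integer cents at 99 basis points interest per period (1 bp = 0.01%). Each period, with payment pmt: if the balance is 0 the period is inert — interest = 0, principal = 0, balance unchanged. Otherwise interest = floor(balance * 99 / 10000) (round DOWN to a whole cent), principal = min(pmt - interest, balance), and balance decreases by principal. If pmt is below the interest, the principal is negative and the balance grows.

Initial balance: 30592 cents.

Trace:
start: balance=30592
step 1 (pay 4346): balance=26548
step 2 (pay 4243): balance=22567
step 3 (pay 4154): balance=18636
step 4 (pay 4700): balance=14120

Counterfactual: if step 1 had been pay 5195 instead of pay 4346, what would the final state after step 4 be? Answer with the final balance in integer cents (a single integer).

13245

(re-executing from step 1 with the substitution; state before step 1: balance=30592)
step 1 (pay 5195): balance=25699
step 2 (pay 4243): balance=21710
step 3 (pay 4154): balance=17770
step 4 (pay 4700): balance=13245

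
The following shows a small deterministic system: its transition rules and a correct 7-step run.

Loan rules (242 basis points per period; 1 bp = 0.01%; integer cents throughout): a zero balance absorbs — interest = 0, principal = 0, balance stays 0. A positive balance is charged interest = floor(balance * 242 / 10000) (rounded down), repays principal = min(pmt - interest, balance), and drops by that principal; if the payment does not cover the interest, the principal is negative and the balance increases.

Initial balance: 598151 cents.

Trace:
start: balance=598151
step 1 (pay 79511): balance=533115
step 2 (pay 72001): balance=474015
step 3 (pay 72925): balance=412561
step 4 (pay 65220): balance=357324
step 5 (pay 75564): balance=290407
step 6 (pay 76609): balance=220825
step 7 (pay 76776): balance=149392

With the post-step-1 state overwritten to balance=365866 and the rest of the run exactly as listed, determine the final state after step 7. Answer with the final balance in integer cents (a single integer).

0

state after step 1 := balance=365866
step 2 (pay 72001): balance=302718
step 3 (pay 72925): balance=237118
step 4 (pay 65220): balance=177636
step 5 (pay 75564): balance=106370
step 6 (pay 76609): balance=32335
step 7 (pay 76776): balance=0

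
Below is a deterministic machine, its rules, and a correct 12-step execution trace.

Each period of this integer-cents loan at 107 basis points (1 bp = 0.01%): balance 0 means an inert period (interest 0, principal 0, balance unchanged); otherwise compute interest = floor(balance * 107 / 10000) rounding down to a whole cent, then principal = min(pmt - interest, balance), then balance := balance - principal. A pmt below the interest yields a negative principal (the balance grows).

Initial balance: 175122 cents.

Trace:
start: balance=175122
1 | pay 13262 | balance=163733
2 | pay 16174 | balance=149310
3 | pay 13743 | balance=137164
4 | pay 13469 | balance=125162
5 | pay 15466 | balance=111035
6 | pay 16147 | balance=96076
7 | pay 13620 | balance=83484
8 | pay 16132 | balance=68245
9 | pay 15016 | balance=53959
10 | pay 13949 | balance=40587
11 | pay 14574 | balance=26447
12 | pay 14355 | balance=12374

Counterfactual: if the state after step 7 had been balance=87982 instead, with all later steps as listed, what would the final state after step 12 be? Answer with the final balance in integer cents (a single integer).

state after step 7 := balance=87982
8 | pay 16132 | balance=72791
9 | pay 15016 | balance=58553
10 | pay 13949 | balance=45230
11 | pay 14574 | balance=31139
12 | pay 14355 | balance=17117

17117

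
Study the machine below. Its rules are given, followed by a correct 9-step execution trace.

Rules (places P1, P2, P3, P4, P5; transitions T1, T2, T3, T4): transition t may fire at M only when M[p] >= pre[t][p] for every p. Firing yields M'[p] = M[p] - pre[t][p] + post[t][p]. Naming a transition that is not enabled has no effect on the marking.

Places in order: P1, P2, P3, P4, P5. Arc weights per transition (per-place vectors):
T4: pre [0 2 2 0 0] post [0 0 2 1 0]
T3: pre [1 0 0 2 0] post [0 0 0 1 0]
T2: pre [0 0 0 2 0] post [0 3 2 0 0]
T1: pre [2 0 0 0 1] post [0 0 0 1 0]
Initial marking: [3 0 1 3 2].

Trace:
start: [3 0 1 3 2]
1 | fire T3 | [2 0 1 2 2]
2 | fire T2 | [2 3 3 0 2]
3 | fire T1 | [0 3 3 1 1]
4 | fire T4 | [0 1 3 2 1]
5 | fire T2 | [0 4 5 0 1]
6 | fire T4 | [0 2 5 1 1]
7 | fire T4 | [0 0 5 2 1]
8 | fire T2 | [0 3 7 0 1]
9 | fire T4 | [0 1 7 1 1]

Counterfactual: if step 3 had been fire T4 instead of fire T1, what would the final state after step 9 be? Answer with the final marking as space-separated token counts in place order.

(re-executing from step 3 with the substitution; state before step 3: [2 3 3 0 2])
3 | fire T4 | [2 1 3 1 2]
4 | fire T4 | [2 1 3 1 2]
5 | fire T2 | [2 1 3 1 2]
6 | fire T4 | [2 1 3 1 2]
7 | fire T4 | [2 1 3 1 2]
8 | fire T2 | [2 1 3 1 2]
9 | fire T4 | [2 1 3 1 2]

2 1 3 1 2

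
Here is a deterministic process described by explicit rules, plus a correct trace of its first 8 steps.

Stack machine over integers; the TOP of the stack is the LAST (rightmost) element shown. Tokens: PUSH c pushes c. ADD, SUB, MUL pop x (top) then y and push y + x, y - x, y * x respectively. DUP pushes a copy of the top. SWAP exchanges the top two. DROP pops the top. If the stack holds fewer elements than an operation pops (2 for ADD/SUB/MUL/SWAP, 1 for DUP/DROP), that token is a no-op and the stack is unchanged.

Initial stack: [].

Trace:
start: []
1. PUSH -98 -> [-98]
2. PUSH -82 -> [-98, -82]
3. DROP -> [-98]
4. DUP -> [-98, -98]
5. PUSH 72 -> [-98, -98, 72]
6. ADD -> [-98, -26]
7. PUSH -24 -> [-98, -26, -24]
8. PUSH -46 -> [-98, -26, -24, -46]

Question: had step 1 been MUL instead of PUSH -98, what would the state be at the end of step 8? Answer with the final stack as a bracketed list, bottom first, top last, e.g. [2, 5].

(re-executing from step 1 with the substitution; state before step 1: [])
1. MUL -> []
2. PUSH -82 -> [-82]
3. DROP -> []
4. DUP -> []
5. PUSH 72 -> [72]
6. ADD -> [72]
7. PUSH -24 -> [72, -24]
8. PUSH -46 -> [72, -24, -46]

[72, -24, -46]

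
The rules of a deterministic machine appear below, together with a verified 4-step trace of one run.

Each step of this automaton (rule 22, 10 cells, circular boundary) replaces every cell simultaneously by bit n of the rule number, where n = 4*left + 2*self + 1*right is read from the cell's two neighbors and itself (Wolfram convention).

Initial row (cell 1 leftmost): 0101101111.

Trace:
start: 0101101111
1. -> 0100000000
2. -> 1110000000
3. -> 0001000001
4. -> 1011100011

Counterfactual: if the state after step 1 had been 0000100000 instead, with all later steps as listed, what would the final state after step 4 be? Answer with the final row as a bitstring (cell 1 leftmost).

0111011100

state after step 1 := 0000100000
2. -> 0001110000
3. -> 0010001000
4. -> 0111011100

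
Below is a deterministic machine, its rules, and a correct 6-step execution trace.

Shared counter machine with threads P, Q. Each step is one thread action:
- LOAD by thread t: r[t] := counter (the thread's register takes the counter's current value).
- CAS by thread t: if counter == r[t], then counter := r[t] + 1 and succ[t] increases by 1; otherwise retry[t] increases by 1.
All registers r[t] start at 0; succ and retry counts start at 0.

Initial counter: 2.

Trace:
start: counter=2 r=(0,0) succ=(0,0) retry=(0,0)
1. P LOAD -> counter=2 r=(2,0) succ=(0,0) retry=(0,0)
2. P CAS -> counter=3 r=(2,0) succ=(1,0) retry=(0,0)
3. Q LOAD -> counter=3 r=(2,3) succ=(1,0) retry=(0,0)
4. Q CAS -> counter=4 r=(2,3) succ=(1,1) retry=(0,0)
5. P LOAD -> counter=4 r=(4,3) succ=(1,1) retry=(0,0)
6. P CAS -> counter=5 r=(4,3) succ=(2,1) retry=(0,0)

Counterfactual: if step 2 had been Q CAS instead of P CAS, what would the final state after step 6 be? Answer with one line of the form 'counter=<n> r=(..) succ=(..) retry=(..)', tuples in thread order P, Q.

counter=4 r=(3,2) succ=(1,1) retry=(0,1)

(re-executing from step 2 with the substitution; state before step 2: counter=2 r=(2,0) succ=(0,0) retry=(0,0))
2. Q CAS -> counter=2 r=(2,0) succ=(0,0) retry=(0,1)
3. Q LOAD -> counter=2 r=(2,2) succ=(0,0) retry=(0,1)
4. Q CAS -> counter=3 r=(2,2) succ=(0,1) retry=(0,1)
5. P LOAD -> counter=3 r=(3,2) succ=(0,1) retry=(0,1)
6. P CAS -> counter=4 r=(3,2) succ=(1,1) retry=(0,1)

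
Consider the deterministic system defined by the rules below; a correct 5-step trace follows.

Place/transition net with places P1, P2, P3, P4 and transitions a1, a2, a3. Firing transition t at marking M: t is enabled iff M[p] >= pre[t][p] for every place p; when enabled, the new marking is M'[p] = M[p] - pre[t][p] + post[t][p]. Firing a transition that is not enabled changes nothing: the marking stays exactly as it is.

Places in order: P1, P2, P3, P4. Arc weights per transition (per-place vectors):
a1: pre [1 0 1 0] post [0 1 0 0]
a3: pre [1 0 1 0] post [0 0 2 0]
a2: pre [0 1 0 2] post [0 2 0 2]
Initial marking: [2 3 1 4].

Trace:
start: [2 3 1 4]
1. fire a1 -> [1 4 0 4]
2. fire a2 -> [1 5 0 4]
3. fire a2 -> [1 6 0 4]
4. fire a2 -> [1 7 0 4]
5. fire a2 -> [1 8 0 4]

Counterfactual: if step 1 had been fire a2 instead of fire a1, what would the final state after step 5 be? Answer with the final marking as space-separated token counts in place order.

2 8 1 4

(re-executing from step 1 with the substitution; state before step 1: [2 3 1 4])
1. fire a2 -> [2 4 1 4]
2. fire a2 -> [2 5 1 4]
3. fire a2 -> [2 6 1 4]
4. fire a2 -> [2 7 1 4]
5. fire a2 -> [2 8 1 4]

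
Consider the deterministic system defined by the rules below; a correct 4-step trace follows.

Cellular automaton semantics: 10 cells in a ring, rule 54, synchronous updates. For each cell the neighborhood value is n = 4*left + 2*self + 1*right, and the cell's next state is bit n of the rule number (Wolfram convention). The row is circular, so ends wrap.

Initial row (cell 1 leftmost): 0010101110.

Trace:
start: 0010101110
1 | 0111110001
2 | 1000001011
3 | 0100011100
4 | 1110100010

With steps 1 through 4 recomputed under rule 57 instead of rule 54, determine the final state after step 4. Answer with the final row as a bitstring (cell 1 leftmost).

(re-executing steps 1..4 under rule 57; state before step 1: 0010101110)
1 | 1001011001
2 | 0100110101
3 | 1010101010
4 | 0101010101

0101010101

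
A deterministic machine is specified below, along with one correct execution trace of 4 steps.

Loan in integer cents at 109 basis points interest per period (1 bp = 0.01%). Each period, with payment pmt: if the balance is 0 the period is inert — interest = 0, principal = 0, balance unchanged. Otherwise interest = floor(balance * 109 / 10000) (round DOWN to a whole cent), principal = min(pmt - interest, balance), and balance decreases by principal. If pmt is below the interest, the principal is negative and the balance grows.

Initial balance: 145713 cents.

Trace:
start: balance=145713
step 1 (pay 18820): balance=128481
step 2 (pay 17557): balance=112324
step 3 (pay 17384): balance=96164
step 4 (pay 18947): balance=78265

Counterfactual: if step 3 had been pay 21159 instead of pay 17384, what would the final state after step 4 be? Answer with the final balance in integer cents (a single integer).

74449

(re-executing from step 3 with the substitution; state before step 3: balance=112324)
step 3 (pay 21159): balance=92389
step 4 (pay 18947): balance=74449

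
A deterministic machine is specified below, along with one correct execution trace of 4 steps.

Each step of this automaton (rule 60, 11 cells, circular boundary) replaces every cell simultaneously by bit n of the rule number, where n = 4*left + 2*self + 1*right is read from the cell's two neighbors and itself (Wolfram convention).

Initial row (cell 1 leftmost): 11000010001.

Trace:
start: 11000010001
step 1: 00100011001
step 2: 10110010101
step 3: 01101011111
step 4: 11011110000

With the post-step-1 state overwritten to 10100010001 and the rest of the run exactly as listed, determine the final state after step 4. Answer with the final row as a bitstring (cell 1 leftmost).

00101111111

state after step 1 := 10100010001
step 2: 01110011001
step 3: 11001010101
step 4: 00101111111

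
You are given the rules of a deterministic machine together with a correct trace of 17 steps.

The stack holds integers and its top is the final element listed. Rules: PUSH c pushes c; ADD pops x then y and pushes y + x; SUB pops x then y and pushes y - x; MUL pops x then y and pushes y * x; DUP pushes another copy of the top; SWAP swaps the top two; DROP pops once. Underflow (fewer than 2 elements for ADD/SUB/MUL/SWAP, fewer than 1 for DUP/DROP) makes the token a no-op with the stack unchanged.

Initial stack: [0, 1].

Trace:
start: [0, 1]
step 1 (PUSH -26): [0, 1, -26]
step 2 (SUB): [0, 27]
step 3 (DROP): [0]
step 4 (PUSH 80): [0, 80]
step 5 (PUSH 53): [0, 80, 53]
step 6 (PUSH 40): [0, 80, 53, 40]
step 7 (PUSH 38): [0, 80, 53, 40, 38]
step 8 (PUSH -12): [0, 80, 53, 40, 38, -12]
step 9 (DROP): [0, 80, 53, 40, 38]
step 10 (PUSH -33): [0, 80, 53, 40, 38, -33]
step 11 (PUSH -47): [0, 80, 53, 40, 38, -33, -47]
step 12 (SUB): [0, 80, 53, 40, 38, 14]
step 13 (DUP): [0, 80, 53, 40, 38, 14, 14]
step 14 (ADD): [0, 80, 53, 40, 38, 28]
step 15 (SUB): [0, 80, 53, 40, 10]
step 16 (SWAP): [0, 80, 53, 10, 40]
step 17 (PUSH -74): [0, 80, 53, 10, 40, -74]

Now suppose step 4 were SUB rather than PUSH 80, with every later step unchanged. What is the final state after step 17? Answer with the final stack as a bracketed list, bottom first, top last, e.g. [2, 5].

(re-executing from step 4 with the substitution; state before step 4: [0])
step 4 (SUB): [0]
step 5 (PUSH 53): [0, 53]
step 6 (PUSH 40): [0, 53, 40]
step 7 (PUSH 38): [0, 53, 40, 38]
step 8 (PUSH -12): [0, 53, 40, 38, -12]
step 9 (DROP): [0, 53, 40, 38]
step 10 (PUSH -33): [0, 53, 40, 38, -33]
step 11 (PUSH -47): [0, 53, 40, 38, -33, -47]
step 12 (SUB): [0, 53, 40, 38, 14]
step 13 (DUP): [0, 53, 40, 38, 14, 14]
step 14 (ADD): [0, 53, 40, 38, 28]
step 15 (SUB): [0, 53, 40, 10]
step 16 (SWAP): [0, 53, 10, 40]
step 17 (PUSH -74): [0, 53, 10, 40, -74]

[0, 53, 10, 40, -74]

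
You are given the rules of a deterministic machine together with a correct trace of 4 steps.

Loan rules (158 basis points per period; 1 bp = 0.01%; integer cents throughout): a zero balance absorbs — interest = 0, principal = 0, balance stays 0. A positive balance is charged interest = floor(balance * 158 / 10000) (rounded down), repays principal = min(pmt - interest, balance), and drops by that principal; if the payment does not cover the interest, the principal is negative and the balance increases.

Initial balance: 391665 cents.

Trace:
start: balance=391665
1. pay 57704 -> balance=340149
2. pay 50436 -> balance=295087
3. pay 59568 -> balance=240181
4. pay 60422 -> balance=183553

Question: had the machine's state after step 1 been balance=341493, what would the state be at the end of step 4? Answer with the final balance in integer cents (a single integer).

state after step 1 := balance=341493
2. pay 50436 -> balance=296452
3. pay 59568 -> balance=241567
4. pay 60422 -> balance=184961

184961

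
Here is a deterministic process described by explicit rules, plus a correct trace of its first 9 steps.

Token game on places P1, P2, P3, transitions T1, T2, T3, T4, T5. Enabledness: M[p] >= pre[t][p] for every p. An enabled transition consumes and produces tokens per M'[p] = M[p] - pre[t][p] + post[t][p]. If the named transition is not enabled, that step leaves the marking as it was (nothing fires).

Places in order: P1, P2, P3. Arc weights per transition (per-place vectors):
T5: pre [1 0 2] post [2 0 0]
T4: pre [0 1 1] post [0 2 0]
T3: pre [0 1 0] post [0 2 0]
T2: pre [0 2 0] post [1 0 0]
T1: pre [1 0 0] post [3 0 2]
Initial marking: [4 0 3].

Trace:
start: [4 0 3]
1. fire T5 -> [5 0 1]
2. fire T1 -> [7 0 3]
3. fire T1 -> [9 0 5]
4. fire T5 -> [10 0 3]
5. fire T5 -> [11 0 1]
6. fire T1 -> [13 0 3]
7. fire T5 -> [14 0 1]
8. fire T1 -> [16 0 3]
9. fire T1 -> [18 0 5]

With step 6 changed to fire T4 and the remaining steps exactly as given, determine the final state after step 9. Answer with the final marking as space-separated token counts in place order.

15 0 5

(re-executing from step 6 with the substitution; state before step 6: [11 0 1])
6. fire T4 -> [11 0 1]
7. fire T5 -> [11 0 1]
8. fire T1 -> [13 0 3]
9. fire T1 -> [15 0 5]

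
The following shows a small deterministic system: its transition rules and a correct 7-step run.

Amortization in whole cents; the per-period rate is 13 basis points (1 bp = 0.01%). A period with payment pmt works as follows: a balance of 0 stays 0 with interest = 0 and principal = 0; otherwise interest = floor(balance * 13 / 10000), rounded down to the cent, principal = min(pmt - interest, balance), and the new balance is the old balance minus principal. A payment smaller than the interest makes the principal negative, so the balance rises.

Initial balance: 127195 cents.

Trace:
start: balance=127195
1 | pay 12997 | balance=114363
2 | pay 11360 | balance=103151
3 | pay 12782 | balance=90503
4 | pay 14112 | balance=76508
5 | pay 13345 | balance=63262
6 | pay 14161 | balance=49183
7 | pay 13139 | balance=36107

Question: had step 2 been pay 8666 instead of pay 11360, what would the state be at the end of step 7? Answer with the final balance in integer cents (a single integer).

38818

(re-executing from step 2 with the substitution; state before step 2: balance=114363)
2 | pay 8666 | balance=105845
3 | pay 12782 | balance=93200
4 | pay 14112 | balance=79209
5 | pay 13345 | balance=65966
6 | pay 14161 | balance=51890
7 | pay 13139 | balance=38818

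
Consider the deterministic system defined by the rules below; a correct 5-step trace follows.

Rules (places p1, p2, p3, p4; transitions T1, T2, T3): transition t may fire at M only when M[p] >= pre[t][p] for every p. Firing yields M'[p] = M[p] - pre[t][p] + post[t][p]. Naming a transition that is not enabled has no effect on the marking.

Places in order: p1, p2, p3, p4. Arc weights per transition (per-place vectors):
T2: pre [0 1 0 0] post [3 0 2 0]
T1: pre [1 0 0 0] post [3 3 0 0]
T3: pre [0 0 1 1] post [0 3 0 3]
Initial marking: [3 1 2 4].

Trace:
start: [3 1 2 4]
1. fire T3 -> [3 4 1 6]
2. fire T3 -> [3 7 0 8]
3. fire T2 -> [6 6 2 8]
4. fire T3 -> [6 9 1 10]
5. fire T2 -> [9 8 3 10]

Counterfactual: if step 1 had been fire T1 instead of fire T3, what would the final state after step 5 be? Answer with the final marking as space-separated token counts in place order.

(re-executing from step 1 with the substitution; state before step 1: [3 1 2 4])
1. fire T1 -> [5 4 2 4]
2. fire T3 -> [5 7 1 6]
3. fire T2 -> [8 6 3 6]
4. fire T3 -> [8 9 2 8]
5. fire T2 -> [11 8 4 8]

11 8 4 8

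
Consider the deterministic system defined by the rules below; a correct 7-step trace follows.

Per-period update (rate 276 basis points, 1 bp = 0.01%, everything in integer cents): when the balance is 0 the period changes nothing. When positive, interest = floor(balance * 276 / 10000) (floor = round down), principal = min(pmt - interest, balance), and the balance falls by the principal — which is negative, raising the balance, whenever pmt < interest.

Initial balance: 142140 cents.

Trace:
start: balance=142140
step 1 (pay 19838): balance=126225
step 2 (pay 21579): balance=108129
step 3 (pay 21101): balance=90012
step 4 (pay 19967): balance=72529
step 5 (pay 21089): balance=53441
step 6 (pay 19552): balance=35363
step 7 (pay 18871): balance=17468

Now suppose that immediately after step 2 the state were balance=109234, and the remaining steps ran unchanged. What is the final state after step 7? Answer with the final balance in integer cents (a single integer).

18734

state after step 2 := balance=109234
step 3 (pay 21101): balance=91147
step 4 (pay 19967): balance=73695
step 5 (pay 21089): balance=54639
step 6 (pay 19552): balance=36595
step 7 (pay 18871): balance=18734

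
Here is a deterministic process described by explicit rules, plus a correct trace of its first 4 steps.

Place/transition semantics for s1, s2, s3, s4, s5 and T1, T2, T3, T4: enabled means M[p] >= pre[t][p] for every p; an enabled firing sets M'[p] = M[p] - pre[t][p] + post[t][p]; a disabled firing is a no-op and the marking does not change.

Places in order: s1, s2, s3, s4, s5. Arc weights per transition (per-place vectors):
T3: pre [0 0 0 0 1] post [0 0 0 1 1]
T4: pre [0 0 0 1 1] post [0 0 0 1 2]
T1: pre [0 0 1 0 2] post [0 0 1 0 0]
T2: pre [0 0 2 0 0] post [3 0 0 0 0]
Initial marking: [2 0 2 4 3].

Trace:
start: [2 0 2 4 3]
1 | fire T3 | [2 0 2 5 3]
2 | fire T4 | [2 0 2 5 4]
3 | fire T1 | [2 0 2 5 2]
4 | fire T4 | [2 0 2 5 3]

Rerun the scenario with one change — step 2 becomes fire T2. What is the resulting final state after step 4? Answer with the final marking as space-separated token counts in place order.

5 0 0 5 4

(re-executing from step 2 with the substitution; state before step 2: [2 0 2 5 3])
2 | fire T2 | [5 0 0 5 3]
3 | fire T1 | [5 0 0 5 3]
4 | fire T4 | [5 0 0 5 4]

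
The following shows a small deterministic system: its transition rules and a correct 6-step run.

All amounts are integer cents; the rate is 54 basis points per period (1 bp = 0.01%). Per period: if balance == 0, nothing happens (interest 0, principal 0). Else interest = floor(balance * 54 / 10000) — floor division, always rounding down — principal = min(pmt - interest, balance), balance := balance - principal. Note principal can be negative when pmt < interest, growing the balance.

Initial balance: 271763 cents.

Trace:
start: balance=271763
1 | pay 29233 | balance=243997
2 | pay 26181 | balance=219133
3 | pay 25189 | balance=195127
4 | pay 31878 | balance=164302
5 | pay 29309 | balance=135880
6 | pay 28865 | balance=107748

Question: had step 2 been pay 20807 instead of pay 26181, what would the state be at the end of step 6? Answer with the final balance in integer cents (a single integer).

113239

(re-executing from step 2 with the substitution; state before step 2: balance=243997)
2 | pay 20807 | balance=224507
3 | pay 25189 | balance=200530
4 | pay 31878 | balance=169734
5 | pay 29309 | balance=141341
6 | pay 28865 | balance=113239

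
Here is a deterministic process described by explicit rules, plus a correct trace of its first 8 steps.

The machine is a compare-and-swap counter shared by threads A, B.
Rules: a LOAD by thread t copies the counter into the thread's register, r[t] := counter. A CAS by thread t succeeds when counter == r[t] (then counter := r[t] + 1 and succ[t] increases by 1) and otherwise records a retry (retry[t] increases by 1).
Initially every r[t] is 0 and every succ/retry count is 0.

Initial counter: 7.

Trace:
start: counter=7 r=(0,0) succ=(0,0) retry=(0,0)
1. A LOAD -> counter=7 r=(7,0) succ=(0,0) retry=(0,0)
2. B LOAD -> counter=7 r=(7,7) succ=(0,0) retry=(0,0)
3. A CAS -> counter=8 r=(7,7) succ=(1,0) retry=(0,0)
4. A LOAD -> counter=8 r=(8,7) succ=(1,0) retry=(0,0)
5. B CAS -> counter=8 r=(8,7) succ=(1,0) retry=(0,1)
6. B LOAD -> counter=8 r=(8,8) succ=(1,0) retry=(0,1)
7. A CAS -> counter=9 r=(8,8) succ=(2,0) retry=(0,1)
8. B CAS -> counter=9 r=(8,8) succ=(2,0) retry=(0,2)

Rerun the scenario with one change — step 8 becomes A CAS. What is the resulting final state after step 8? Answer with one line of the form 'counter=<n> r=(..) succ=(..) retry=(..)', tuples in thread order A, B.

counter=9 r=(8,8) succ=(2,0) retry=(1,1)

(re-executing from step 8 with the substitution; state before step 8: counter=9 r=(8,8) succ=(2,0) retry=(0,1))
8. A CAS -> counter=9 r=(8,8) succ=(2,0) retry=(1,1)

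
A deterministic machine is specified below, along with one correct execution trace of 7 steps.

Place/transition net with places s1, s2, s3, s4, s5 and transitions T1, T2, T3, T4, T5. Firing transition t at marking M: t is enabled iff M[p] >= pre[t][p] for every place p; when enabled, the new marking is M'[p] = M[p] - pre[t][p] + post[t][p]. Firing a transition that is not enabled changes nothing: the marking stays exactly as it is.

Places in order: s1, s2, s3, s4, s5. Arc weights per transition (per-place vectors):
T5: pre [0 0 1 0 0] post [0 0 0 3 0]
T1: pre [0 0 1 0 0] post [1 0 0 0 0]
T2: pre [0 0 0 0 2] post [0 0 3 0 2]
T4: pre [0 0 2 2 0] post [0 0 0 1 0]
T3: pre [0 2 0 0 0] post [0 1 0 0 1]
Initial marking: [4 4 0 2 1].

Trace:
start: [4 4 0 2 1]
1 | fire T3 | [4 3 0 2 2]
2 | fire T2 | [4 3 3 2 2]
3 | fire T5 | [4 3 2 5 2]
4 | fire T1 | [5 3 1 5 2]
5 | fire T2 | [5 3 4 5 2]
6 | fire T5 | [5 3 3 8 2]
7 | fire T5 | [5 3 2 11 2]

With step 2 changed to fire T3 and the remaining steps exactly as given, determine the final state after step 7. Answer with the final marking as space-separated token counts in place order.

4 2 1 8 3

(re-executing from step 2 with the substitution; state before step 2: [4 3 0 2 2])
2 | fire T3 | [4 2 0 2 3]
3 | fire T5 | [4 2 0 2 3]
4 | fire T1 | [4 2 0 2 3]
5 | fire T2 | [4 2 3 2 3]
6 | fire T5 | [4 2 2 5 3]
7 | fire T5 | [4 2 1 8 3]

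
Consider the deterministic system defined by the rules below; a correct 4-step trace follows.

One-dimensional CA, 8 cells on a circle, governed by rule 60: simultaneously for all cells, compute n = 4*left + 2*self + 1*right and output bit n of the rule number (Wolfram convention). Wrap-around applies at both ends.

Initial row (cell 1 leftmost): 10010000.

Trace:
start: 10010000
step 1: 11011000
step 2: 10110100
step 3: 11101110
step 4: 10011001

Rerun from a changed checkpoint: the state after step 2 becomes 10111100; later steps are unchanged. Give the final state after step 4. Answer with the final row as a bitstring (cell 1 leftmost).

10010011

state after step 2 := 10111100
step 3: 11100010
step 4: 10010011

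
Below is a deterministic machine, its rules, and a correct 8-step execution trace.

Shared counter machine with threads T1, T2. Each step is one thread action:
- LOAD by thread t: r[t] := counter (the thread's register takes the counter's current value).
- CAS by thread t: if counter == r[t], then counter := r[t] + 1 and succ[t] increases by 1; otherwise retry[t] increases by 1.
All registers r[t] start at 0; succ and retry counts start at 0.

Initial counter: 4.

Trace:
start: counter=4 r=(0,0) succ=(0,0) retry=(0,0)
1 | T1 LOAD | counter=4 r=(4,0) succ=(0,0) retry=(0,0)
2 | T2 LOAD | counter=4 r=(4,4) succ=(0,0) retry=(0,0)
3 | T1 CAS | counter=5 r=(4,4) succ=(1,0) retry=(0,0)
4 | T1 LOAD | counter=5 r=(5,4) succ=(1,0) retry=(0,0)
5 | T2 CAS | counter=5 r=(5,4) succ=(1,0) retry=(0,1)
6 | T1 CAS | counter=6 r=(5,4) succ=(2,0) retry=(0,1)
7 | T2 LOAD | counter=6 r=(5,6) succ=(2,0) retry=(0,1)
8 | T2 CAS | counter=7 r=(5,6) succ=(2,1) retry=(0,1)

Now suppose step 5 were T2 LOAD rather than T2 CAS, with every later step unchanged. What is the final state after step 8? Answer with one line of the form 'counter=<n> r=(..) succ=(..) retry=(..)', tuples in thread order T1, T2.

(re-executing from step 5 with the substitution; state before step 5: counter=5 r=(5,4) succ=(1,0) retry=(0,0))
5 | T2 LOAD | counter=5 r=(5,5) succ=(1,0) retry=(0,0)
6 | T1 CAS | counter=6 r=(5,5) succ=(2,0) retry=(0,0)
7 | T2 LOAD | counter=6 r=(5,6) succ=(2,0) retry=(0,0)
8 | T2 CAS | counter=7 r=(5,6) succ=(2,1) retry=(0,0)

counter=7 r=(5,6) succ=(2,1) retry=(0,0)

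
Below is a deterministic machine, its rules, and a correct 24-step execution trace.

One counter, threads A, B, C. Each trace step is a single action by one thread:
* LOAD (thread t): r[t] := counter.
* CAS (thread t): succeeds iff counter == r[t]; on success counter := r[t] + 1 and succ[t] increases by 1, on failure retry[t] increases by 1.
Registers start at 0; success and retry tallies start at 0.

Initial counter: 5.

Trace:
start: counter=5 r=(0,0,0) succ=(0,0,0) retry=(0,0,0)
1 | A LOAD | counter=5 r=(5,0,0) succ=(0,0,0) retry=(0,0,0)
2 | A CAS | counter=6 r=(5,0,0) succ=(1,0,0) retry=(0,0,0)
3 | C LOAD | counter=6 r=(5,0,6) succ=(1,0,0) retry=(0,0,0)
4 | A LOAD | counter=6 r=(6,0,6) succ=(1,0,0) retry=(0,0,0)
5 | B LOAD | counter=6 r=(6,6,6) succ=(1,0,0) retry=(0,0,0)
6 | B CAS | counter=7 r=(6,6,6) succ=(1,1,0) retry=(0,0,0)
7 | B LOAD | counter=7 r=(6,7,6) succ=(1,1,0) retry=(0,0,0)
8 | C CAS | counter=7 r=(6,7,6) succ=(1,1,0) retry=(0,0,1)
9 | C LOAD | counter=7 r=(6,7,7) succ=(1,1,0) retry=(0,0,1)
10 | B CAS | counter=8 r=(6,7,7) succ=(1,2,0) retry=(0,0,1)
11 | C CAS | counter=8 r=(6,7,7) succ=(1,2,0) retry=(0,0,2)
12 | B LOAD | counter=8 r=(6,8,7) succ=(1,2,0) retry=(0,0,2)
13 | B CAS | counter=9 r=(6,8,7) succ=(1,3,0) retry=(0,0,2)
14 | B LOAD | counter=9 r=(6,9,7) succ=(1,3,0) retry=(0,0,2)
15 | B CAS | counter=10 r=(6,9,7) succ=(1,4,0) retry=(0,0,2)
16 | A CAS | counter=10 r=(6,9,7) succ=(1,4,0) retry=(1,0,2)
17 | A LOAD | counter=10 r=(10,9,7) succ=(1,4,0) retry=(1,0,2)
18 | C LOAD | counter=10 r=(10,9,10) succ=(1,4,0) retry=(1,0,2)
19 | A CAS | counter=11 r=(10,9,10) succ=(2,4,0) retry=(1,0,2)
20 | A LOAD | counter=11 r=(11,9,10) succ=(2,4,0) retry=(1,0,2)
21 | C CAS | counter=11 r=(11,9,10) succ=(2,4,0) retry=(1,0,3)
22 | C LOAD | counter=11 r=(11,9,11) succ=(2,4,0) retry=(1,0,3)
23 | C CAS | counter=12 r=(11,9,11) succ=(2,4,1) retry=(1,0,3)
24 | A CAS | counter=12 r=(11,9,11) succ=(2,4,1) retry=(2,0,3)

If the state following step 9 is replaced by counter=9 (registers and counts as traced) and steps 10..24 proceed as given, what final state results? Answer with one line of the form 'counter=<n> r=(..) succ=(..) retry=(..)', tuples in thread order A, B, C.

counter=13 r=(12,10,12) succ=(2,3,1) retry=(2,1,3)

state after step 9 := counter=9 r=(6,7,7) succ=(1,1,0) retry=(0,0,1)
10 | B CAS | counter=9 r=(6,7,7) succ=(1,1,0) retry=(0,1,1)
11 | C CAS | counter=9 r=(6,7,7) succ=(1,1,0) retry=(0,1,2)
12 | B LOAD | counter=9 r=(6,9,7) succ=(1,1,0) retry=(0,1,2)
13 | B CAS | counter=10 r=(6,9,7) succ=(1,2,0) retry=(0,1,2)
14 | B LOAD | counter=10 r=(6,10,7) succ=(1,2,0) retry=(0,1,2)
15 | B CAS | counter=11 r=(6,10,7) succ=(1,3,0) retry=(0,1,2)
16 | A CAS | counter=11 r=(6,10,7) succ=(1,3,0) retry=(1,1,2)
17 | A LOAD | counter=11 r=(11,10,7) succ=(1,3,0) retry=(1,1,2)
18 | C LOAD | counter=11 r=(11,10,11) succ=(1,3,0) retry=(1,1,2)
19 | A CAS | counter=12 r=(11,10,11) succ=(2,3,0) retry=(1,1,2)
20 | A LOAD | counter=12 r=(12,10,11) succ=(2,3,0) retry=(1,1,2)
21 | C CAS | counter=12 r=(12,10,11) succ=(2,3,0) retry=(1,1,3)
22 | C LOAD | counter=12 r=(12,10,12) succ=(2,3,0) retry=(1,1,3)
23 | C CAS | counter=13 r=(12,10,12) succ=(2,3,1) retry=(1,1,3)
24 | A CAS | counter=13 r=(12,10,12) succ=(2,3,1) retry=(2,1,3)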